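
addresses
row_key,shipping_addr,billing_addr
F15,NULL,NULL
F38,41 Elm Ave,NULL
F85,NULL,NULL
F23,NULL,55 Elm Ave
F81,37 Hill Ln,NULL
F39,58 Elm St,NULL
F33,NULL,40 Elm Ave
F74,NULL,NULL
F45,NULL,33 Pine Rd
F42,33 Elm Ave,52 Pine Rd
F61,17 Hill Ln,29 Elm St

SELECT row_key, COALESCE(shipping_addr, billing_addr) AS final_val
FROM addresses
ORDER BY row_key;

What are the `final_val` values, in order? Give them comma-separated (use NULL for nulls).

row_key=F15: shipping_addr=NULL, billing_addr=NULL (all NULL) → NULL
row_key=F23: shipping_addr=NULL, billing_addr=55 Elm Ave → 55 Elm Ave
row_key=F33: shipping_addr=NULL, billing_addr=40 Elm Ave → 40 Elm Ave
row_key=F38: shipping_addr=41 Elm Ave → 41 Elm Ave
row_key=F39: shipping_addr=58 Elm St → 58 Elm St
row_key=F42: shipping_addr=33 Elm Ave → 33 Elm Ave
row_key=F45: shipping_addr=NULL, billing_addr=33 Pine Rd → 33 Pine Rd
row_key=F61: shipping_addr=17 Hill Ln → 17 Hill Ln
row_key=F74: shipping_addr=NULL, billing_addr=NULL (all NULL) → NULL
row_key=F81: shipping_addr=37 Hill Ln → 37 Hill Ln
row_key=F85: shipping_addr=NULL, billing_addr=NULL (all NULL) → NULL

NULL, 55 Elm Ave, 40 Elm Ave, 41 Elm Ave, 58 Elm St, 33 Elm Ave, 33 Pine Rd, 17 Hill Ln, NULL, 37 Hill Ln, NULL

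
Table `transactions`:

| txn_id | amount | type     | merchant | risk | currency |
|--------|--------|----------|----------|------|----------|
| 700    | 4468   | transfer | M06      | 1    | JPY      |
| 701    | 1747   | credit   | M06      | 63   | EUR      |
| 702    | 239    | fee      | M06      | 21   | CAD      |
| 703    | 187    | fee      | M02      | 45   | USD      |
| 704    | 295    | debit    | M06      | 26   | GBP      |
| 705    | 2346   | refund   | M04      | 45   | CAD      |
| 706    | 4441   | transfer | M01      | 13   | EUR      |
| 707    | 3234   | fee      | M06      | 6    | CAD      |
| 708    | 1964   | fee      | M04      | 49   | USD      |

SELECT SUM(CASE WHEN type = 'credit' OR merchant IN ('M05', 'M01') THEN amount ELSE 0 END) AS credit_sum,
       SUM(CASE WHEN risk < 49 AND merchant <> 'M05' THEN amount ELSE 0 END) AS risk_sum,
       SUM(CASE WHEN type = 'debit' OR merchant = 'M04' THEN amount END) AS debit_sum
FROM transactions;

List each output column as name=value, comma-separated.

[credit_sum: type = 'credit' OR merchant IN ('M05', 'M01')]
txn_id=700: ✗
txn_id=701: ✓ → 1747
txn_id=702: ✗
txn_id=703: ✗
txn_id=704: ✗
txn_id=705: ✗
txn_id=706: ✓ → 4441
txn_id=707: ✗
txn_id=708: ✗
credit_sum = 1747 + 4441 = 6188
—
[risk_sum: risk < 49 AND merchant <> 'M05']
txn_id=700: ✓ → 4468
txn_id=701: ✗
txn_id=702: ✓ → 239
txn_id=703: ✓ → 187
txn_id=704: ✓ → 295
txn_id=705: ✓ → 2346
txn_id=706: ✓ → 4441
txn_id=707: ✓ → 3234
txn_id=708: ✗
risk_sum = 4468 + 239 + 187 + 295 + 2346 + 4441 + 3234 = 15210
—
[debit_sum: type = 'debit' OR merchant = 'M04']
txn_id=700: ✗
txn_id=701: ✗
txn_id=702: ✗
txn_id=703: ✗
txn_id=704: ✓ → 295
txn_id=705: ✓ → 2346
txn_id=706: ✗
txn_id=707: ✗
txn_id=708: ✓ → 1964
debit_sum = 295 + 2346 + 1964 = 4605

credit_sum=6188, risk_sum=15210, debit_sum=4605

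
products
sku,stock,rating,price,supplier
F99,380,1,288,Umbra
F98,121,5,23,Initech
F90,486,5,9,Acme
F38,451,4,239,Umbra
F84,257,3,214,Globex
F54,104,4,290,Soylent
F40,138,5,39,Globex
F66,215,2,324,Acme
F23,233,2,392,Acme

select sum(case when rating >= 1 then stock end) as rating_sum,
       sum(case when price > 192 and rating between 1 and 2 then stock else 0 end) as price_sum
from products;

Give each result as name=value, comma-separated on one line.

rating_sum=2385, price_sum=828

[rating_sum: rating >= 1]
sku=F99: ✓ → 380
sku=F98: ✓ → 121
sku=F90: ✓ → 486
sku=F38: ✓ → 451
sku=F84: ✓ → 257
sku=F54: ✓ → 104
sku=F40: ✓ → 138
sku=F66: ✓ → 215
sku=F23: ✓ → 233
rating_sum = 380 + 121 + 486 + 451 + 257 + 104 + 138 + 215 + 233 = 2385
—
[price_sum: price > 192 and rating between 1 and 2]
sku=F99: ✓ → 380
sku=F98: ✗
sku=F90: ✗
sku=F38: ✗
sku=F84: ✗
sku=F54: ✗
sku=F40: ✗
sku=F66: ✓ → 215
sku=F23: ✓ → 233
price_sum = 380 + 215 + 233 = 828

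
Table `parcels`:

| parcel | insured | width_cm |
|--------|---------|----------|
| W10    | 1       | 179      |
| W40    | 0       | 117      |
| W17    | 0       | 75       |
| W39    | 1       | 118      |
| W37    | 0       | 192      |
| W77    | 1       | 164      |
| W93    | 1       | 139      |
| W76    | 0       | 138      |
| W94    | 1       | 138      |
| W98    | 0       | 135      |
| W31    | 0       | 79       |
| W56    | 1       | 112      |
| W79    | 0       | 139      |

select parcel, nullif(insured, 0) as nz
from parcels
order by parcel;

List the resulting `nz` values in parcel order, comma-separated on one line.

1, NULL, NULL, NULL, 1, NULL, 1, NULL, 1, NULL, 1, 1, NULL

parcel=W10: insured=1 vs 0: differ → 1
parcel=W17: insured=0 vs 0: equal → NULL
parcel=W31: insured=0 vs 0: equal → NULL
parcel=W37: insured=0 vs 0: equal → NULL
parcel=W39: insured=1 vs 0: differ → 1
parcel=W40: insured=0 vs 0: equal → NULL
parcel=W56: insured=1 vs 0: differ → 1
parcel=W76: insured=0 vs 0: equal → NULL
parcel=W77: insured=1 vs 0: differ → 1
parcel=W79: insured=0 vs 0: equal → NULL
parcel=W93: insured=1 vs 0: differ → 1
parcel=W94: insured=1 vs 0: differ → 1
parcel=W98: insured=0 vs 0: equal → NULL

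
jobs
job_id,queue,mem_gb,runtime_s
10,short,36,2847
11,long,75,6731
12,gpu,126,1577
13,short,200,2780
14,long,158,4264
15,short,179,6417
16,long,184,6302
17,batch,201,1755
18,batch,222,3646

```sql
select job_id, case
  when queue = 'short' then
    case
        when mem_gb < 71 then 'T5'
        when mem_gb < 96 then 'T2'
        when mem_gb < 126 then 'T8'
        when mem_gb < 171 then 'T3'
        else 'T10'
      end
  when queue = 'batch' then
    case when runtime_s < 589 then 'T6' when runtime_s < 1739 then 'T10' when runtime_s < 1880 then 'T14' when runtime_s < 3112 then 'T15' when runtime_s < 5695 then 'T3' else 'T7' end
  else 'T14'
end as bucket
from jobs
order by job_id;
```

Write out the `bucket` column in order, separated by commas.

T5, T14, T14, T10, T14, T10, T14, T14, T3

job_id=10: queue='short' → inner[mem_gb < 71] → T5
job_id=11: queue='long' → outer ELSE → T14
job_id=12: queue='gpu' → outer ELSE → T14
job_id=13: queue='short' → inner[ELSE] → T10
job_id=14: queue='long' → outer ELSE → T14
job_id=15: queue='short' → inner[ELSE] → T10
job_id=16: queue='long' → outer ELSE → T14
job_id=17: queue='batch' → inner[runtime_s < 1880] → T14
job_id=18: queue='batch' → inner[runtime_s < 5695] → T3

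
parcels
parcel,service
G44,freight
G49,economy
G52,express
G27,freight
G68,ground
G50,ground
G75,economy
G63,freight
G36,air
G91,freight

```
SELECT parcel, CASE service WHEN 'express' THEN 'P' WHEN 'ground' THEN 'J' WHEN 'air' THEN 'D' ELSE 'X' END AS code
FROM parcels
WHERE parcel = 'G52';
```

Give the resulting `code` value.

P

parcel = G52: service=express.
service='express' → true → P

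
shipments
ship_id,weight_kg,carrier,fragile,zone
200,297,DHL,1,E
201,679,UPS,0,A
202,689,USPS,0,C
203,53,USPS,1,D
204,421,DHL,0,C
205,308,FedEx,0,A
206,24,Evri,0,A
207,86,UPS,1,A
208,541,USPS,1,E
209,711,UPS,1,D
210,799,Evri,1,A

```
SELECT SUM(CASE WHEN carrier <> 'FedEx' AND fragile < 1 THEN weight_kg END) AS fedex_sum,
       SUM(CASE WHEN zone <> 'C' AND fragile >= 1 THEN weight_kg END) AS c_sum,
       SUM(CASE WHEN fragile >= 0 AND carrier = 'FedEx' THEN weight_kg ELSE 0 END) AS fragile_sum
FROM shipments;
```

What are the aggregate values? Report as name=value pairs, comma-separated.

fedex_sum=1813, c_sum=2487, fragile_sum=308

[fedex_sum: carrier <> 'FedEx' AND fragile < 1]
ship_id=200: ✗
ship_id=201: ✓ → 679
ship_id=202: ✓ → 689
ship_id=203: ✗
ship_id=204: ✓ → 421
ship_id=205: ✗
ship_id=206: ✓ → 24
ship_id=207: ✗
ship_id=208: ✗
ship_id=209: ✗
ship_id=210: ✗
fedex_sum = 679 + 689 + 421 + 24 = 1813
—
[c_sum: zone <> 'C' AND fragile >= 1]
ship_id=200: ✓ → 297
ship_id=201: ✗
ship_id=202: ✗
ship_id=203: ✓ → 53
ship_id=204: ✗
ship_id=205: ✗
ship_id=206: ✗
ship_id=207: ✓ → 86
ship_id=208: ✓ → 541
ship_id=209: ✓ → 711
ship_id=210: ✓ → 799
c_sum = 297 + 53 + 86 + 541 + 711 + 799 = 2487
—
[fragile_sum: fragile >= 0 AND carrier = 'FedEx']
ship_id=200: ✗
ship_id=201: ✗
ship_id=202: ✗
ship_id=203: ✗
ship_id=204: ✗
ship_id=205: ✓ → 308
ship_id=206: ✗
ship_id=207: ✗
ship_id=208: ✗
ship_id=209: ✗
ship_id=210: ✗
fragile_sum = 308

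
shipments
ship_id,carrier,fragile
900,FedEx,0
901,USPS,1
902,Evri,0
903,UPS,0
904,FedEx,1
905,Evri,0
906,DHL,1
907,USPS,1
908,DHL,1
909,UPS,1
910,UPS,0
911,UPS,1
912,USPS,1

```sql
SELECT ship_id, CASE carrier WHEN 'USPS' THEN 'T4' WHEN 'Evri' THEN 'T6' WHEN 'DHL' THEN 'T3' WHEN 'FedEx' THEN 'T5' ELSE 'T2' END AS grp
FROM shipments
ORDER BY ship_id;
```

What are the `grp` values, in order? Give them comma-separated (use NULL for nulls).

T5, T4, T6, T2, T5, T6, T3, T4, T3, T2, T2, T2, T4

ship_id=900: carrier='FedEx' → T5
ship_id=901: carrier='USPS' → T4
ship_id=902: carrier='Evri' → T6
ship_id=903: ELSE → T2
ship_id=904: carrier='FedEx' → T5
ship_id=905: carrier='Evri' → T6
ship_id=906: carrier='DHL' → T3
ship_id=907: carrier='USPS' → T4
ship_id=908: carrier='DHL' → T3
ship_id=909: ELSE → T2
ship_id=910: ELSE → T2
ship_id=911: ELSE → T2
ship_id=912: carrier='USPS' → T4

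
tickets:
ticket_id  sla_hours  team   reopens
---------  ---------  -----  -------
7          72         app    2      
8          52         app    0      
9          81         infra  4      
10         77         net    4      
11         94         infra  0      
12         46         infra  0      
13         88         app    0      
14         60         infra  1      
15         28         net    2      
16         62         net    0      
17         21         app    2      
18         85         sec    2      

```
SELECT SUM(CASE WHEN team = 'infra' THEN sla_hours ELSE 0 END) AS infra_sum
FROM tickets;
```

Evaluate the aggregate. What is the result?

ticket_id=7: ✗
ticket_id=8: ✗
ticket_id=9: ✓ → 81
ticket_id=10: ✗
ticket_id=11: ✓ → 94
ticket_id=12: ✓ → 46
ticket_id=13: ✗
ticket_id=14: ✓ → 60
ticket_id=15: ✗
ticket_id=16: ✗
ticket_id=17: ✗
ticket_id=18: ✗
infra_sum = 81 + 94 + 46 + 60 = 281

281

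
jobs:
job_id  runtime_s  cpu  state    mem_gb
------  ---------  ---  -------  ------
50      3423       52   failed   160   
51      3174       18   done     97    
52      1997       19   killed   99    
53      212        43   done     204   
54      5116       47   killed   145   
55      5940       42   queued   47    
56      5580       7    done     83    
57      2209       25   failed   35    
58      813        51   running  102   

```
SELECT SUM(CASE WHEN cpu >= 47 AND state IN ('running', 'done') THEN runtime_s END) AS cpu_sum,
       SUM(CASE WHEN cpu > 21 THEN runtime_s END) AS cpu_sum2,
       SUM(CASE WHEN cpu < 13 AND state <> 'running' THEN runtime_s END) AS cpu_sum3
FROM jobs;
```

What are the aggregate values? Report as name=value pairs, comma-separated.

[cpu_sum: cpu >= 47 AND state IN ('running', 'done')]
job_id=50: ✗
job_id=51: ✗
job_id=52: ✗
job_id=53: ✗
job_id=54: ✗
job_id=55: ✗
job_id=56: ✗
job_id=57: ✗
job_id=58: ✓ → 813
cpu_sum = 813
—
[cpu_sum2: cpu > 21]
job_id=50: ✓ → 3423
job_id=51: ✗
job_id=52: ✗
job_id=53: ✓ → 212
job_id=54: ✓ → 5116
job_id=55: ✓ → 5940
job_id=56: ✗
job_id=57: ✓ → 2209
job_id=58: ✓ → 813
cpu_sum2 = 3423 + 212 + 5116 + 5940 + 2209 + 813 = 17713
—
[cpu_sum3: cpu < 13 AND state <> 'running']
job_id=50: ✗
job_id=51: ✗
job_id=52: ✗
job_id=53: ✗
job_id=54: ✗
job_id=55: ✗
job_id=56: ✓ → 5580
job_id=57: ✗
job_id=58: ✗
cpu_sum3 = 5580

cpu_sum=813, cpu_sum2=17713, cpu_sum3=5580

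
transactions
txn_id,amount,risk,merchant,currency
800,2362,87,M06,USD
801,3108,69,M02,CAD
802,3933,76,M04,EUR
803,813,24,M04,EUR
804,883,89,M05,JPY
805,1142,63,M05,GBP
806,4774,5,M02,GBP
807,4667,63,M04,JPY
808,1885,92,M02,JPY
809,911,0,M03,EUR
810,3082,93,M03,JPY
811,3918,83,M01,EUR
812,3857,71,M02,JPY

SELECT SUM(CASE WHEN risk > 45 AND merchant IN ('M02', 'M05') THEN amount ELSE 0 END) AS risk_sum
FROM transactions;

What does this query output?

10875

txn_id=800: ✗
txn_id=801: ✓ → 3108
txn_id=802: ✗
txn_id=803: ✗
txn_id=804: ✓ → 883
txn_id=805: ✓ → 1142
txn_id=806: ✗
txn_id=807: ✗
txn_id=808: ✓ → 1885
txn_id=809: ✗
txn_id=810: ✗
txn_id=811: ✗
txn_id=812: ✓ → 3857
risk_sum = 3108 + 883 + 1142 + 1885 + 3857 = 10875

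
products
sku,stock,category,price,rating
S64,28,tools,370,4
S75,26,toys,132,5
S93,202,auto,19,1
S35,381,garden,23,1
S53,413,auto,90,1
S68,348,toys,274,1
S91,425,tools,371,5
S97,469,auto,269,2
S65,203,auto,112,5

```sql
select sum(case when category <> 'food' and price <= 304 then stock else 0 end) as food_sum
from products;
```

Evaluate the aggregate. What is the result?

sku=S64: ✗
sku=S75: ✓ → 26
sku=S93: ✓ → 202
sku=S35: ✓ → 381
sku=S53: ✓ → 413
sku=S68: ✓ → 348
sku=S91: ✗
sku=S97: ✓ → 469
sku=S65: ✓ → 203
food_sum = 26 + 202 + 381 + 413 + 348 + 469 + 203 = 2042

2042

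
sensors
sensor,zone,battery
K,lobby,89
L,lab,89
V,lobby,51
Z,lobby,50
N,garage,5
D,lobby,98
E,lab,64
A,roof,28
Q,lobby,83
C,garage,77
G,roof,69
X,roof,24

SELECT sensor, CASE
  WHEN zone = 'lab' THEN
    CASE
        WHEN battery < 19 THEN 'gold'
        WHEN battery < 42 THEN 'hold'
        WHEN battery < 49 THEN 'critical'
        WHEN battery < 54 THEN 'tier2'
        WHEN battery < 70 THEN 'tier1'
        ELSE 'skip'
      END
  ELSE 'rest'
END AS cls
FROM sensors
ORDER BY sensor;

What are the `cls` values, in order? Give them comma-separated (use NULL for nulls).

sensor=A: zone='roof' → outer ELSE → rest
sensor=C: zone='garage' → outer ELSE → rest
sensor=D: zone='lobby' → outer ELSE → rest
sensor=E: zone='lab' → inner[battery < 70] → tier1
sensor=G: zone='roof' → outer ELSE → rest
sensor=K: zone='lobby' → outer ELSE → rest
sensor=L: zone='lab' → inner[ELSE] → skip
sensor=N: zone='garage' → outer ELSE → rest
sensor=Q: zone='lobby' → outer ELSE → rest
sensor=V: zone='lobby' → outer ELSE → rest
sensor=X: zone='roof' → outer ELSE → rest
sensor=Z: zone='lobby' → outer ELSE → rest

rest, rest, rest, tier1, rest, rest, skip, rest, rest, rest, rest, rest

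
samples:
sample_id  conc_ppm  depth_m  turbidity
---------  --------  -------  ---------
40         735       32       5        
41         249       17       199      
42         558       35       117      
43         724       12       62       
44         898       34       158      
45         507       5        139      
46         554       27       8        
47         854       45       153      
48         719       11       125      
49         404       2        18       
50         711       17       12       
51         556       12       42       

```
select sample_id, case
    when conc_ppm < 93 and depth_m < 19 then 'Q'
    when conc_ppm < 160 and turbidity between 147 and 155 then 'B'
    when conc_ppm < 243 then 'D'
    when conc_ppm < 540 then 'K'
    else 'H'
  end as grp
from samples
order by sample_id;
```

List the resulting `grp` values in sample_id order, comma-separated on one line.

sample_id=40: ELSE → H
sample_id=41: conc_ppm < 540 → K
sample_id=42: ELSE → H
sample_id=43: ELSE → H
sample_id=44: ELSE → H
sample_id=45: conc_ppm < 540 → K
sample_id=46: ELSE → H
sample_id=47: ELSE → H
sample_id=48: ELSE → H
sample_id=49: conc_ppm < 540 → K
sample_id=50: ELSE → H
sample_id=51: ELSE → H

H, K, H, H, H, K, H, H, H, K, H, H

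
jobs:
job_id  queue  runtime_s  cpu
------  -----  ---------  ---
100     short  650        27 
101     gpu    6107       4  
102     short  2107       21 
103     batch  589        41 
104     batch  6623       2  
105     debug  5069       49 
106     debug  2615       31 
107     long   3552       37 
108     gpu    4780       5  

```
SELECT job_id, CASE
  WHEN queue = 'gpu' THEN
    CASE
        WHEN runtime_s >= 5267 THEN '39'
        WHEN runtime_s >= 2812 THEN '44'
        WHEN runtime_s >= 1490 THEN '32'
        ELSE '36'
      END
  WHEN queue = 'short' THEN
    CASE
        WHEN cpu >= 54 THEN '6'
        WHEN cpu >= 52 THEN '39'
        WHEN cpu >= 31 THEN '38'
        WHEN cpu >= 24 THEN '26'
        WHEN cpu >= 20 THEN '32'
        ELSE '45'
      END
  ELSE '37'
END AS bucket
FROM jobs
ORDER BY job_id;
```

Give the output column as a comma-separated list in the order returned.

job_id=100: queue='short' → inner[cpu >= 24] → 26
job_id=101: queue='gpu' → inner[runtime_s >= 5267] → 39
job_id=102: queue='short' → inner[cpu >= 20] → 32
job_id=103: queue='batch' → outer ELSE → 37
job_id=104: queue='batch' → outer ELSE → 37
job_id=105: queue='debug' → outer ELSE → 37
job_id=106: queue='debug' → outer ELSE → 37
job_id=107: queue='long' → outer ELSE → 37
job_id=108: queue='gpu' → inner[runtime_s >= 2812] → 44

26, 39, 32, 37, 37, 37, 37, 37, 44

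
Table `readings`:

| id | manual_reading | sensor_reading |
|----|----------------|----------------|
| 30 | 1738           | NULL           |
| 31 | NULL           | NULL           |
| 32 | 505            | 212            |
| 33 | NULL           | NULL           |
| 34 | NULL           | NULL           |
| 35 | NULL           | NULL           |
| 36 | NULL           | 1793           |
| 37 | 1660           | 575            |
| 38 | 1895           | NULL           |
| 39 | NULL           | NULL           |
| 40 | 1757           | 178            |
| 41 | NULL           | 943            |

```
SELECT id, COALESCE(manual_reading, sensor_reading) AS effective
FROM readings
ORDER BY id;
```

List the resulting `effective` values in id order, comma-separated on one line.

1738, NULL, 505, NULL, NULL, NULL, 1793, 1660, 1895, NULL, 1757, 943

id=30: manual_reading=1738 → 1738
id=31: manual_reading=NULL, sensor_reading=NULL (all NULL) → NULL
id=32: manual_reading=505 → 505
id=33: manual_reading=NULL, sensor_reading=NULL (all NULL) → NULL
id=34: manual_reading=NULL, sensor_reading=NULL (all NULL) → NULL
id=35: manual_reading=NULL, sensor_reading=NULL (all NULL) → NULL
id=36: manual_reading=NULL, sensor_reading=1793 → 1793
id=37: manual_reading=1660 → 1660
id=38: manual_reading=1895 → 1895
id=39: manual_reading=NULL, sensor_reading=NULL (all NULL) → NULL
id=40: manual_reading=1757 → 1757
id=41: manual_reading=NULL, sensor_reading=943 → 943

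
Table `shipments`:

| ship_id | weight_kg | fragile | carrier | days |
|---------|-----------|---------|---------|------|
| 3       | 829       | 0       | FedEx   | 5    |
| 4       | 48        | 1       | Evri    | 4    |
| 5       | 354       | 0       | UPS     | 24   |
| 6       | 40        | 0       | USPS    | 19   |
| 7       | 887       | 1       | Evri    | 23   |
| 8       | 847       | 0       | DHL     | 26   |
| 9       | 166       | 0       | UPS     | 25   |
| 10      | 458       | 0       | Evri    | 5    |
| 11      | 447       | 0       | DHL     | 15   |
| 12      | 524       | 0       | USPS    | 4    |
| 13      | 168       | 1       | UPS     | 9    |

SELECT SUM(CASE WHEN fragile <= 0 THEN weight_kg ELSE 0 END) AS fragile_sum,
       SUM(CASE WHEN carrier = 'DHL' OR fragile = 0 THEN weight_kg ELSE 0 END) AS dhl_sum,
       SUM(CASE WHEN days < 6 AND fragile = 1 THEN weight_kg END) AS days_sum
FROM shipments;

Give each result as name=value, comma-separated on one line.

fragile_sum=3665, dhl_sum=3665, days_sum=48

[fragile_sum: fragile <= 0]
ship_id=3: ✓ → 829
ship_id=4: ✗
ship_id=5: ✓ → 354
ship_id=6: ✓ → 40
ship_id=7: ✗
ship_id=8: ✓ → 847
ship_id=9: ✓ → 166
ship_id=10: ✓ → 458
ship_id=11: ✓ → 447
ship_id=12: ✓ → 524
ship_id=13: ✗
fragile_sum = 829 + 354 + 40 + 847 + 166 + 458 + 447 + 524 = 3665
—
[dhl_sum: carrier = 'DHL' OR fragile = 0]
ship_id=3: ✓ → 829
ship_id=4: ✗
ship_id=5: ✓ → 354
ship_id=6: ✓ → 40
ship_id=7: ✗
ship_id=8: ✓ → 847
ship_id=9: ✓ → 166
ship_id=10: ✓ → 458
ship_id=11: ✓ → 447
ship_id=12: ✓ → 524
ship_id=13: ✗
dhl_sum = 829 + 354 + 40 + 847 + 166 + 458 + 447 + 524 = 3665
—
[days_sum: days < 6 AND fragile = 1]
ship_id=3: ✗
ship_id=4: ✓ → 48
ship_id=5: ✗
ship_id=6: ✗
ship_id=7: ✗
ship_id=8: ✗
ship_id=9: ✗
ship_id=10: ✗
ship_id=11: ✗
ship_id=12: ✗
ship_id=13: ✗
days_sum = 48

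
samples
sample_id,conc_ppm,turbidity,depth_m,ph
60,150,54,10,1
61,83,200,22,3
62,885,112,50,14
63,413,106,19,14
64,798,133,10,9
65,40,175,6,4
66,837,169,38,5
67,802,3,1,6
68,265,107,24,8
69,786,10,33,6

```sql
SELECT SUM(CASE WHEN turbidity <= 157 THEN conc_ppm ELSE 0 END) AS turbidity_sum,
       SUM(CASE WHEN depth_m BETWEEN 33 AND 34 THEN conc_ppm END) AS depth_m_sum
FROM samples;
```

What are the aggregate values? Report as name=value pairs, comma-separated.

turbidity_sum=4099, depth_m_sum=786

[turbidity_sum: turbidity <= 157]
sample_id=60: ✓ → 150
sample_id=61: ✗
sample_id=62: ✓ → 885
sample_id=63: ✓ → 413
sample_id=64: ✓ → 798
sample_id=65: ✗
sample_id=66: ✗
sample_id=67: ✓ → 802
sample_id=68: ✓ → 265
sample_id=69: ✓ → 786
turbidity_sum = 150 + 885 + 413 + 798 + 802 + 265 + 786 = 4099
—
[depth_m_sum: depth_m BETWEEN 33 AND 34]
sample_id=60: ✗
sample_id=61: ✗
sample_id=62: ✗
sample_id=63: ✗
sample_id=64: ✗
sample_id=65: ✗
sample_id=66: ✗
sample_id=67: ✗
sample_id=68: ✗
sample_id=69: ✓ → 786
depth_m_sum = 786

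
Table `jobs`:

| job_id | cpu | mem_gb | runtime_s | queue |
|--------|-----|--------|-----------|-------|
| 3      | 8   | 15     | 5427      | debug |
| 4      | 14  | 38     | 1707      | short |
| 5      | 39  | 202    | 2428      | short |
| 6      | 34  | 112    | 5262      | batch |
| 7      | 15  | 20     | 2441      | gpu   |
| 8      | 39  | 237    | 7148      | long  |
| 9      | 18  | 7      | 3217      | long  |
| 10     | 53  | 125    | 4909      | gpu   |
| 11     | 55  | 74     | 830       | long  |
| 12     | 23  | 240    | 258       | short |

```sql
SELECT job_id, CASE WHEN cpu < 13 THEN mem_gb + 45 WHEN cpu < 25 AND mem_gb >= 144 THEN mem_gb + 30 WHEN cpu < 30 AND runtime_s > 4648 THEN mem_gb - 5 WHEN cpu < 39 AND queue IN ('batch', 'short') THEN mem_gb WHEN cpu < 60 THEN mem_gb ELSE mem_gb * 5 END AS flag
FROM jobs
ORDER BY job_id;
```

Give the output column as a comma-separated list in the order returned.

60, 38, 202, 112, 20, 237, 7, 125, 74, 270

job_id=3: cpu < 13 → 60
job_id=4: cpu < 39 AND queue IN ('batch', 'short') → 38
job_id=5: cpu < 60 → 202
job_id=6: cpu < 39 AND queue IN ('batch', 'short') → 112
job_id=7: cpu < 60 → 20
job_id=8: cpu < 60 → 237
job_id=9: cpu < 60 → 7
job_id=10: cpu < 60 → 125
job_id=11: cpu < 60 → 74
job_id=12: cpu < 25 AND mem_gb >= 144 → 270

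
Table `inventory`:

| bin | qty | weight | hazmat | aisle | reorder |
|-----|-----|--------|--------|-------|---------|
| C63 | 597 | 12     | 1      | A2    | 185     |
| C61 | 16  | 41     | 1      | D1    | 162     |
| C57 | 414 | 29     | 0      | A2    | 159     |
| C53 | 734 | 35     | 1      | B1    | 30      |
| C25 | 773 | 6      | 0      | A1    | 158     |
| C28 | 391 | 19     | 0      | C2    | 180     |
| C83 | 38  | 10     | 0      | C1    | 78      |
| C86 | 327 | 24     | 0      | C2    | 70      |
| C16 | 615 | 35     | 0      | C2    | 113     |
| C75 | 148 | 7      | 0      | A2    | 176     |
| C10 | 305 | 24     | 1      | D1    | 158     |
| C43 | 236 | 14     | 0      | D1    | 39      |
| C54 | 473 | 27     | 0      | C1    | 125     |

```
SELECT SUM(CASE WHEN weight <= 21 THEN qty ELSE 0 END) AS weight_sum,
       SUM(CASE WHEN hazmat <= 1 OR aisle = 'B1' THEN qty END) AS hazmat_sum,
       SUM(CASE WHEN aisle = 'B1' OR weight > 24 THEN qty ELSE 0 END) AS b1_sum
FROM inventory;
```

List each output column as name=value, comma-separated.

weight_sum=2183, hazmat_sum=5067, b1_sum=2252

[weight_sum: weight <= 21]
bin=C63: ✓ → 597
bin=C61: ✗
bin=C57: ✗
bin=C53: ✗
bin=C25: ✓ → 773
bin=C28: ✓ → 391
bin=C83: ✓ → 38
bin=C86: ✗
bin=C16: ✗
bin=C75: ✓ → 148
bin=C10: ✗
bin=C43: ✓ → 236
bin=C54: ✗
weight_sum = 597 + 773 + 391 + 38 + 148 + 236 = 2183
—
[hazmat_sum: hazmat <= 1 OR aisle = 'B1']
bin=C63: ✓ → 597
bin=C61: ✓ → 16
bin=C57: ✓ → 414
bin=C53: ✓ → 734
bin=C25: ✓ → 773
bin=C28: ✓ → 391
bin=C83: ✓ → 38
bin=C86: ✓ → 327
bin=C16: ✓ → 615
bin=C75: ✓ → 148
bin=C10: ✓ → 305
bin=C43: ✓ → 236
bin=C54: ✓ → 473
hazmat_sum = 597 + 16 + 414 + 734 + 773 + 391 + 38 + 327 + 615 + 148 + 305 + 236 + 473 = 5067
—
[b1_sum: aisle = 'B1' OR weight > 24]
bin=C63: ✗
bin=C61: ✓ → 16
bin=C57: ✓ → 414
bin=C53: ✓ → 734
bin=C25: ✗
bin=C28: ✗
bin=C83: ✗
bin=C86: ✗
bin=C16: ✓ → 615
bin=C75: ✗
bin=C10: ✗
bin=C43: ✗
bin=C54: ✓ → 473
b1_sum = 16 + 414 + 734 + 615 + 473 = 2252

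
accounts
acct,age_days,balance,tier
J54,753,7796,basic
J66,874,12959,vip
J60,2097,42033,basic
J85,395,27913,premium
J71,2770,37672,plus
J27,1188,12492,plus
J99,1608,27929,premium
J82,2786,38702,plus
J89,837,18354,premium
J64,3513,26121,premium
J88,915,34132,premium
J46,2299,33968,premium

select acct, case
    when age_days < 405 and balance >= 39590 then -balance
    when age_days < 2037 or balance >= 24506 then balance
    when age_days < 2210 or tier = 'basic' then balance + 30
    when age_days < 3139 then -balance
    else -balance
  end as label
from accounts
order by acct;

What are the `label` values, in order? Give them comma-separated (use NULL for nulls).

acct=J27: age_days < 2037 or balance >= 24506 → 12492
acct=J46: age_days < 2037 or balance >= 24506 → 33968
acct=J54: age_days < 2037 or balance >= 24506 → 7796
acct=J60: age_days < 2037 or balance >= 24506 → 42033
acct=J64: age_days < 2037 or balance >= 24506 → 26121
acct=J66: age_days < 2037 or balance >= 24506 → 12959
acct=J71: age_days < 2037 or balance >= 24506 → 37672
acct=J82: age_days < 2037 or balance >= 24506 → 38702
acct=J85: age_days < 2037 or balance >= 24506 → 27913
acct=J88: age_days < 2037 or balance >= 24506 → 34132
acct=J89: age_days < 2037 or balance >= 24506 → 18354
acct=J99: age_days < 2037 or balance >= 24506 → 27929

12492, 33968, 7796, 42033, 26121, 12959, 37672, 38702, 27913, 34132, 18354, 27929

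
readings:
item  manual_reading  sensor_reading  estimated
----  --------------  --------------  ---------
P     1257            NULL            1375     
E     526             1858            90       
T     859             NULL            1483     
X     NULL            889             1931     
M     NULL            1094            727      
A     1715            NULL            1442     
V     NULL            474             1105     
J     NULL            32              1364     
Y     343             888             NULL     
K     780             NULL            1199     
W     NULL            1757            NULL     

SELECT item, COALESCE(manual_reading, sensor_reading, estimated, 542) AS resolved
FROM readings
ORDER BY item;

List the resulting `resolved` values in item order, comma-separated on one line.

1715, 526, 32, 780, 1094, 1257, 859, 474, 1757, 889, 343

item=A: manual_reading=1715 → 1715
item=E: manual_reading=526 → 526
item=J: manual_reading=NULL, sensor_reading=32 → 32
item=K: manual_reading=780 → 780
item=M: manual_reading=NULL, sensor_reading=1094 → 1094
item=P: manual_reading=1257 → 1257
item=T: manual_reading=859 → 859
item=V: manual_reading=NULL, sensor_reading=474 → 474
item=W: manual_reading=NULL, sensor_reading=1757 → 1757
item=X: manual_reading=NULL, sensor_reading=889 → 889
item=Y: manual_reading=343 → 343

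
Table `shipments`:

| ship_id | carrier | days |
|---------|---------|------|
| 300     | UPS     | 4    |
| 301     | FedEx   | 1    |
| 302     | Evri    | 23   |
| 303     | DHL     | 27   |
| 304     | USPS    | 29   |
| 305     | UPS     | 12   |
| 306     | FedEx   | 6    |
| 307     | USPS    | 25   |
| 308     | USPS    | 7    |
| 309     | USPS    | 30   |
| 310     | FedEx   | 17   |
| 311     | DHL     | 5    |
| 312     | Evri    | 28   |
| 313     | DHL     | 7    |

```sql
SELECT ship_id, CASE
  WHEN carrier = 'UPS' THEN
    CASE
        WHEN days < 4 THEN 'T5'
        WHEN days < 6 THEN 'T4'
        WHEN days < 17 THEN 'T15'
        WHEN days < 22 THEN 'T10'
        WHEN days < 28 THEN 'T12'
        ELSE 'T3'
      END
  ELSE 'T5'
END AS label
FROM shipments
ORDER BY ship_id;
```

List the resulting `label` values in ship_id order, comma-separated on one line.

T4, T5, T5, T5, T5, T15, T5, T5, T5, T5, T5, T5, T5, T5

ship_id=300: carrier='UPS' → inner[days < 6] → T4
ship_id=301: carrier='FedEx' → outer ELSE → T5
ship_id=302: carrier='Evri' → outer ELSE → T5
ship_id=303: carrier='DHL' → outer ELSE → T5
ship_id=304: carrier='USPS' → outer ELSE → T5
ship_id=305: carrier='UPS' → inner[days < 17] → T15
ship_id=306: carrier='FedEx' → outer ELSE → T5
ship_id=307: carrier='USPS' → outer ELSE → T5
ship_id=308: carrier='USPS' → outer ELSE → T5
ship_id=309: carrier='USPS' → outer ELSE → T5
ship_id=310: carrier='FedEx' → outer ELSE → T5
ship_id=311: carrier='DHL' → outer ELSE → T5
ship_id=312: carrier='Evri' → outer ELSE → T5
ship_id=313: carrier='DHL' → outer ELSE → T5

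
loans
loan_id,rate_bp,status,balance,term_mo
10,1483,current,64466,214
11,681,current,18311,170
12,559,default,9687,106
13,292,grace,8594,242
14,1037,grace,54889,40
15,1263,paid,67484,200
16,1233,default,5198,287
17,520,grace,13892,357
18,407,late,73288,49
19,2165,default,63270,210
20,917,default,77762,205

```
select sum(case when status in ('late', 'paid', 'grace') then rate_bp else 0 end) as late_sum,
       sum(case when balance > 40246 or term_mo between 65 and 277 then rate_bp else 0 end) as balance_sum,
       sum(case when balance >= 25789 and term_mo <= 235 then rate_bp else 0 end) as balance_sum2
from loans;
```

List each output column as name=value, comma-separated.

[late_sum: status in ('late', 'paid', 'grace')]
loan_id=10: ✗
loan_id=11: ✗
loan_id=12: ✗
loan_id=13: ✓ → 292
loan_id=14: ✓ → 1037
loan_id=15: ✓ → 1263
loan_id=16: ✗
loan_id=17: ✓ → 520
loan_id=18: ✓ → 407
loan_id=19: ✗
loan_id=20: ✗
late_sum = 292 + 1037 + 1263 + 520 + 407 = 3519
—
[balance_sum: balance > 40246 or term_mo between 65 and 277]
loan_id=10: ✓ → 1483
loan_id=11: ✓ → 681
loan_id=12: ✓ → 559
loan_id=13: ✓ → 292
loan_id=14: ✓ → 1037
loan_id=15: ✓ → 1263
loan_id=16: ✗
loan_id=17: ✗
loan_id=18: ✓ → 407
loan_id=19: ✓ → 2165
loan_id=20: ✓ → 917
balance_sum = 1483 + 681 + 559 + 292 + 1037 + 1263 + 407 + 2165 + 917 = 8804
—
[balance_sum2: balance >= 25789 and term_mo <= 235]
loan_id=10: ✓ → 1483
loan_id=11: ✗
loan_id=12: ✗
loan_id=13: ✗
loan_id=14: ✓ → 1037
loan_id=15: ✓ → 1263
loan_id=16: ✗
loan_id=17: ✗
loan_id=18: ✓ → 407
loan_id=19: ✓ → 2165
loan_id=20: ✓ → 917
balance_sum2 = 1483 + 1037 + 1263 + 407 + 2165 + 917 = 7272

late_sum=3519, balance_sum=8804, balance_sum2=7272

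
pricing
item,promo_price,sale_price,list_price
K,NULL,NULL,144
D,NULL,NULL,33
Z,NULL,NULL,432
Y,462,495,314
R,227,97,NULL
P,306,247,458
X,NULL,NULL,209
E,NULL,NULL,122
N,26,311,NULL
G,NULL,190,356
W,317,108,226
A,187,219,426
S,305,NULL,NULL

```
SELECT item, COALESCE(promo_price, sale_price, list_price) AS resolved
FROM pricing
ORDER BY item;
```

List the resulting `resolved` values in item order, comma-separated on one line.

187, 33, 122, 190, 144, 26, 306, 227, 305, 317, 209, 462, 432

item=A: promo_price=187 → 187
item=D: promo_price=NULL, sale_price=NULL, list_price=33 → 33
item=E: promo_price=NULL, sale_price=NULL, list_price=122 → 122
item=G: promo_price=NULL, sale_price=190 → 190
item=K: promo_price=NULL, sale_price=NULL, list_price=144 → 144
item=N: promo_price=26 → 26
item=P: promo_price=306 → 306
item=R: promo_price=227 → 227
item=S: promo_price=305 → 305
item=W: promo_price=317 → 317
item=X: promo_price=NULL, sale_price=NULL, list_price=209 → 209
item=Y: promo_price=462 → 462
item=Z: promo_price=NULL, sale_price=NULL, list_price=432 → 432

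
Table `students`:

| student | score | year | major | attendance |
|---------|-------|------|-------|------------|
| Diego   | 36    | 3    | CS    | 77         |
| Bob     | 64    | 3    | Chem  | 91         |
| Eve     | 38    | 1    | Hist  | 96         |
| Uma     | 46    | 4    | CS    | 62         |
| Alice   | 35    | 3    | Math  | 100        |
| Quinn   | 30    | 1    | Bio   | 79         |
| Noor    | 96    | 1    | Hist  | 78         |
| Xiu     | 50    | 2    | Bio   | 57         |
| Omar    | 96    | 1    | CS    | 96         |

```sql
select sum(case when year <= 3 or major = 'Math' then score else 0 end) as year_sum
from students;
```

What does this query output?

student=Diego: ✓ → 36
student=Bob: ✓ → 64
student=Eve: ✓ → 38
student=Uma: ✗
student=Alice: ✓ → 35
student=Quinn: ✓ → 30
student=Noor: ✓ → 96
student=Xiu: ✓ → 50
student=Omar: ✓ → 96
year_sum = 36 + 64 + 38 + 35 + 30 + 96 + 50 + 96 = 445

445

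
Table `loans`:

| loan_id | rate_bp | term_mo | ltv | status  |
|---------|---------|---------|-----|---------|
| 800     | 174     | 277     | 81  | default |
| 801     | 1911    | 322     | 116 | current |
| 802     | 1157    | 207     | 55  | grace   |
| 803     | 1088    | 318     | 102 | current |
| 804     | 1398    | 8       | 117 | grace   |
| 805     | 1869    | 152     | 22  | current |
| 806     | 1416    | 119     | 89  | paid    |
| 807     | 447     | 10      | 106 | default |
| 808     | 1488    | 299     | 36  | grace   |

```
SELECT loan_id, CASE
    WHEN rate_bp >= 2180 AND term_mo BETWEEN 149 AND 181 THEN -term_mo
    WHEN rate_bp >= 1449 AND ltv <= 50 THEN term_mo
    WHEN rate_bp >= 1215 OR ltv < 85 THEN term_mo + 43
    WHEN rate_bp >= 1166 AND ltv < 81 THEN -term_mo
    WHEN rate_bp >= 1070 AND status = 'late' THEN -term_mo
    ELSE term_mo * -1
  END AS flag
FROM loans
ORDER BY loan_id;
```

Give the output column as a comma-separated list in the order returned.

320, 365, 250, -318, 51, 152, 162, -10, 299

loan_id=800: rate_bp >= 1215 OR ltv < 85 → 320
loan_id=801: rate_bp >= 1215 OR ltv < 85 → 365
loan_id=802: rate_bp >= 1215 OR ltv < 85 → 250
loan_id=803: ELSE → -318
loan_id=804: rate_bp >= 1215 OR ltv < 85 → 51
loan_id=805: rate_bp >= 1449 AND ltv <= 50 → 152
loan_id=806: rate_bp >= 1215 OR ltv < 85 → 162
loan_id=807: ELSE → -10
loan_id=808: rate_bp >= 1449 AND ltv <= 50 → 299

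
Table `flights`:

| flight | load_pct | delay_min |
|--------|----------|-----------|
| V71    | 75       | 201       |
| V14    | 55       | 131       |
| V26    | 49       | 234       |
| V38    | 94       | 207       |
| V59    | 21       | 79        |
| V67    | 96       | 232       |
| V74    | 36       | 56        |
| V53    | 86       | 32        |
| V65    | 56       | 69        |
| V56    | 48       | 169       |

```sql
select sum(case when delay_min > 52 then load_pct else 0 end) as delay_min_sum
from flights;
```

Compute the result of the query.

flight=V71: ✓ → 75
flight=V14: ✓ → 55
flight=V26: ✓ → 49
flight=V38: ✓ → 94
flight=V59: ✓ → 21
flight=V67: ✓ → 96
flight=V74: ✓ → 36
flight=V53: ✗
flight=V65: ✓ → 56
flight=V56: ✓ → 48
delay_min_sum = 75 + 55 + 49 + 94 + 21 + 96 + 36 + 56 + 48 = 530

530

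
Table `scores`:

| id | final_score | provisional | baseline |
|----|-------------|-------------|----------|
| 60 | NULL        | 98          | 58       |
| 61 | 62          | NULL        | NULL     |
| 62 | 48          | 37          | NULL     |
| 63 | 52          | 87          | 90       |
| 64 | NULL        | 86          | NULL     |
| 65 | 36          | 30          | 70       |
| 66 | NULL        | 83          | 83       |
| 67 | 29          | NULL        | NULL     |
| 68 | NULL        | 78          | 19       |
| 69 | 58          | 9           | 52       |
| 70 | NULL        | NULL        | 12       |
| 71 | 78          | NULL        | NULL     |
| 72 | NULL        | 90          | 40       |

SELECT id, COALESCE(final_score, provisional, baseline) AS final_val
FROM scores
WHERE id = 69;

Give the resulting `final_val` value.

id = 69: final_score=58, provisional=9, baseline=52.
final_score=58 → 58

58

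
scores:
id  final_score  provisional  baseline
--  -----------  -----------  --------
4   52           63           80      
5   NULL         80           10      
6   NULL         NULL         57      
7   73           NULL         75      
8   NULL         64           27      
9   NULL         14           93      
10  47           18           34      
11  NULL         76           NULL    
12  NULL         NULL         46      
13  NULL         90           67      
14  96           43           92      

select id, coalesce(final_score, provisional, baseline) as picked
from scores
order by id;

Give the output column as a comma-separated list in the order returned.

52, 80, 57, 73, 64, 14, 47, 76, 46, 90, 96

id=4: final_score=52 → 52
id=5: final_score=NULL, provisional=80 → 80
id=6: final_score=NULL, provisional=NULL, baseline=57 → 57
id=7: final_score=73 → 73
id=8: final_score=NULL, provisional=64 → 64
id=9: final_score=NULL, provisional=14 → 14
id=10: final_score=47 → 47
id=11: final_score=NULL, provisional=76 → 76
id=12: final_score=NULL, provisional=NULL, baseline=46 → 46
id=13: final_score=NULL, provisional=90 → 90
id=14: final_score=96 → 96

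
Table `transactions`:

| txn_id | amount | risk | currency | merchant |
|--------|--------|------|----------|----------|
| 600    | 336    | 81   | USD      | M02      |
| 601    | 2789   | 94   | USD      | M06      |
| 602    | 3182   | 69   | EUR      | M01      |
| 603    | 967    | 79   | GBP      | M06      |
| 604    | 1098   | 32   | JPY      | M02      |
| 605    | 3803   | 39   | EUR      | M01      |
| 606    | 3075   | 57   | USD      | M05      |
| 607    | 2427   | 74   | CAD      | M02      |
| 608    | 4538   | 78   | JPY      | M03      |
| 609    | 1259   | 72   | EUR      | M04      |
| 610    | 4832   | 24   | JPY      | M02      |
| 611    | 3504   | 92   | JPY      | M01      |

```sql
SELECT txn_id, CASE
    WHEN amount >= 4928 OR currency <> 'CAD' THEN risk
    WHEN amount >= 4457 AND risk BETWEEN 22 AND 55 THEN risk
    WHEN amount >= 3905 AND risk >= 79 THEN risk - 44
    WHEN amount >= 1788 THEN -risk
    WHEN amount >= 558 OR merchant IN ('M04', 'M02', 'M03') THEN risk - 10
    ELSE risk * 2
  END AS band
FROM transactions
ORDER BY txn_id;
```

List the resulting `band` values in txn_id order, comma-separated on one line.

txn_id=600: amount >= 4928 OR currency <> 'CAD' → 81
txn_id=601: amount >= 4928 OR currency <> 'CAD' → 94
txn_id=602: amount >= 4928 OR currency <> 'CAD' → 69
txn_id=603: amount >= 4928 OR currency <> 'CAD' → 79
txn_id=604: amount >= 4928 OR currency <> 'CAD' → 32
txn_id=605: amount >= 4928 OR currency <> 'CAD' → 39
txn_id=606: amount >= 4928 OR currency <> 'CAD' → 57
txn_id=607: amount >= 1788 → -74
txn_id=608: amount >= 4928 OR currency <> 'CAD' → 78
txn_id=609: amount >= 4928 OR currency <> 'CAD' → 72
txn_id=610: amount >= 4928 OR currency <> 'CAD' → 24
txn_id=611: amount >= 4928 OR currency <> 'CAD' → 92

81, 94, 69, 79, 32, 39, 57, -74, 78, 72, 24, 92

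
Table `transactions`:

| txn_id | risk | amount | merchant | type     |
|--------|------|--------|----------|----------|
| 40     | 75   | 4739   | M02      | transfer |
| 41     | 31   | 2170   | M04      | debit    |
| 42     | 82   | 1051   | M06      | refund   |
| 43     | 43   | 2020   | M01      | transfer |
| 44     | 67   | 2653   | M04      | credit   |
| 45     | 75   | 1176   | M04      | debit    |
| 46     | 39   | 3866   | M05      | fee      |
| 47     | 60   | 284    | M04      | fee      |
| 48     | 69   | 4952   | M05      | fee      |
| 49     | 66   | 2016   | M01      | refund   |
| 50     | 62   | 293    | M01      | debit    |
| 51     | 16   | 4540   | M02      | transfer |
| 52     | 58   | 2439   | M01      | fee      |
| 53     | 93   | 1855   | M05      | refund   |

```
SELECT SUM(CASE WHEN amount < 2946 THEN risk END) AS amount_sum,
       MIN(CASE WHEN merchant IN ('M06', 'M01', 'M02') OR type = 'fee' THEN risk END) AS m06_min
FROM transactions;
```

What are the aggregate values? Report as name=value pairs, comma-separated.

[amount_sum: amount < 2946]
txn_id=40: ✗
txn_id=41: ✓ → 31
txn_id=42: ✓ → 82
txn_id=43: ✓ → 43
txn_id=44: ✓ → 67
txn_id=45: ✓ → 75
txn_id=46: ✗
txn_id=47: ✓ → 60
txn_id=48: ✗
txn_id=49: ✓ → 66
txn_id=50: ✓ → 62
txn_id=51: ✗
txn_id=52: ✓ → 58
txn_id=53: ✓ → 93
amount_sum = 31 + 82 + 43 + 67 + 75 + 60 + 66 + 62 + 58 + 93 = 637
—
[m06_min: merchant IN ('M06', 'M01', 'M02') OR type = 'fee']
txn_id=40: ✓ → 75
txn_id=41: ✗
txn_id=42: ✓ → 82
txn_id=43: ✓ → 43
txn_id=44: ✗
txn_id=45: ✗
txn_id=46: ✓ → 39
txn_id=47: ✓ → 60
txn_id=48: ✓ → 69
txn_id=49: ✓ → 66
txn_id=50: ✓ → 62
txn_id=51: ✓ → 16
txn_id=52: ✓ → 58
txn_id=53: ✗
m06_min = MIN(75, 82, 43, 39, 60, 69, 66, 62, 16, 58) = 16

amount_sum=637, m06_min=16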